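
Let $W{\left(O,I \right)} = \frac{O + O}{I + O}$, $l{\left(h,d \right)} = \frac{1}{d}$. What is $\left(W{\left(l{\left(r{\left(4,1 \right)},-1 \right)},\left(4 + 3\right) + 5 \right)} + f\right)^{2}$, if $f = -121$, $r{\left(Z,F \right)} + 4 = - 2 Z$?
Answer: $\frac{1776889}{121} \approx 14685.0$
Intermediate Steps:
$r{\left(Z,F \right)} = -4 - 2 Z$
$W{\left(O,I \right)} = \frac{2 O}{I + O}$
$\left(W{\left(l{\left(r{\left(4,1 \right)},-1 \right)},\left(4 + 3\right) + 5 \right)} + f\right)^{2} = \left(\frac{2}{\left(-1\right) \left(\left(\left(4 + 3\right) + 5\right) + \frac{1}{-1}\right)} - 121\right)^{2} = \left(2 \left(-1\right) \frac{1}{\left(7 + 5\right) - 1} - 121\right)^{2} = \left(2 \left(-1\right) \frac{1}{12 - 1} - 121\right)^{2} = \left(2 \left(-1\right) \frac{1}{11} - 121\right)^{2} = \left(- \frac{2}{11} - 121\right)^{2} = \left(- \frac{1333}{11}\right)^{2} = \frac{1776889}{121}$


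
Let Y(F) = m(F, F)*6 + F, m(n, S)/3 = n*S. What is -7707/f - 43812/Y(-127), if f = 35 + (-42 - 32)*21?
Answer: 309997491/62972315 ≈ 4.9228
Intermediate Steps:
m(n, S) = 3*S*n (m(n, S) = 3*(n*S) = 3*(S*n) = 3*S*n)
Y(F) = F + 18*F**2 (Y(F) = (3*F*F)*6 + F = (3*F**2)*6 + F = 18*F**2 + F = F + 18*F**2)
f = -1519 (f = 35 - 74*21 = 35 - 1554 = -1519)
-7707/f - 43812/Y(-127) = -7707/(-1519) - 43812*(-1/(127*(1 + 18*(-127)))) = -7707*(-1/1519) - 43812*(-1/(127*(1 - 2286))) = 1101/217 - 43812/((-127*(-2285))) = 1101/217 - 43812/290195 = 309997491/62972315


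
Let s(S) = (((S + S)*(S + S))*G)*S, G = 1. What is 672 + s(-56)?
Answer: -701792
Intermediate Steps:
s(S) = 4*S³ (s(S) = (((S + S)*(S + S))*1)*S = (((2*S)*(2*S))*1)*S = ((4*S²)*1)*S = (4*S²)*S = 4*S³)
672 + s(-56) = 672 + 4*(-56)³ = 672 + 4*(-175616) = 672 - 702464 = -701792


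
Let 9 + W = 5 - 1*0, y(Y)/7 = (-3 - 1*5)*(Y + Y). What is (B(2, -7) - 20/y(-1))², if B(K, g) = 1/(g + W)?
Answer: 6889/94864 ≈ 0.072620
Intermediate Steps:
y(Y) = -112*Y (y(Y) = 7*((-3 - 1*5)*(Y + Y)) = 7*((-3 - 5)*(2*Y)) = 7*(-16*Y) = -112*Y)
W = -4 (W = -9 + (5 - 1*0) = -9 + (5 + 0) = -9 + 5 = -4)
B(K, g) = 1/(-4 + g) (B(K, g) = 1/(g - 4) = 1/(-4 + g))
(B(2, -7) - 20/y(-1))² = (1/(-4 - 7) - 20/((-112*(-1))))² = (1/(-11) - 20/112)² = (-1/11 - 20*1/112)² = (-1/11 - 5/28)² = (-83/308)² = 6889/94864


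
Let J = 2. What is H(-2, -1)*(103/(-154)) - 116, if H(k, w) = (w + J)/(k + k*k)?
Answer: -35831/308 ≈ -116.33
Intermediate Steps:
H(k, w) = (2 + w)/(k + k²) (H(k, w) = (w + 2)/(k + k*k) = (2 + w)/(k + k²))
H(-2, -1)*(103/(-154)) - 116 = ((2 - 1)/((-2)*(1 - 2)))*(103/(-154)) - 116 = (-½*1/(-1))*(103*(-1/154)) - 116 = -½*(-1)*1*(-103/154) - 116 = (½)*(-103/154) - 116 = -103/308 - 116 = -35831/308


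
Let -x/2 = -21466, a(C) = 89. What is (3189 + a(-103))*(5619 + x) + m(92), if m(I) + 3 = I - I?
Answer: 159150175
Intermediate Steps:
x = 42932 (x = -2*(-21466) = 42932)
m(I) = -3 (m(I) = -3 + (I - I) = -3 + 0 = -3)
(3189 + a(-103))*(5619 + x) + m(92) = (3189 + 89)*(5619 + 42932) - 3 = 3278*48551 - 3 = 159150178 - 3 = 159150175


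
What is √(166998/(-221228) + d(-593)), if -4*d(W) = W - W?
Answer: I*√9236158386/110614 ≈ 0.86883*I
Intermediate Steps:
d(W) = 0 (d(W) = -(W - W)/4 = -¼*0 = 0)
√(166998/(-221228) + d(-593)) = √(166998/(-221228) + 0) = √(166998*(-1/221228) + 0) = √(-83499/110614 + 0) = √(-83499/110614) = I*√9236158386/110614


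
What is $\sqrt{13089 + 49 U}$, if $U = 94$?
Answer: $\sqrt{17695} \approx 133.02$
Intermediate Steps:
$\sqrt{13089 + 49 U} = \sqrt{13089 + 49 \cdot 94} = \sqrt{13089 + 4606} = \sqrt{17695}$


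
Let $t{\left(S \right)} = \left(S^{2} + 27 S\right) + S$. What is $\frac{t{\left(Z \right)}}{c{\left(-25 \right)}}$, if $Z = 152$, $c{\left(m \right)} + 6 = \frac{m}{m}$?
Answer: $-5472$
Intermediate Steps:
$c{\left(m \right)} = -5$ ($c{\left(m \right)} = -6 + \frac{m}{m} = -6 + 1 = -5$)
$t{\left(S \right)} = S^{2} + 28 S$
$\frac{t{\left(Z \right)}}{c{\left(-25 \right)}} = \frac{152 \left(28 + 152\right)}{-5} = 152 \cdot 180 \left(- \frac{1}{5}\right) = 27360 \left(- \frac{1}{5}\right) = -5472$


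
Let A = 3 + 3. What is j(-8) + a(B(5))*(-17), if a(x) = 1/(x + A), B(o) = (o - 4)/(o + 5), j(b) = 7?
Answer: 257/61 ≈ 4.2131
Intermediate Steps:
B(o) = (-4 + o)/(5 + o)
A = 6
a(x) = 1/(6 + x) (a(x) = 1/(x + 6) = 1/(6 + x))
j(-8) + a(B(5))*(-17) = 7 - 17/(6 + (-4 + 5)/(5 + 5)) = 7 - 17/(6 + 1/10) = 7 - 17/(6 + (⅒)*1) = 7 - 17/(6 + ⅒) = 7 - 17/(61/10) = 7 + (10/61)*(-17) = 7 - 170/61 = 257/61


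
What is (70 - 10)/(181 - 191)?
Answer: -6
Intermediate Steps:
(70 - 10)/(181 - 191) = 60/(-10) = 60*(-⅒) = -6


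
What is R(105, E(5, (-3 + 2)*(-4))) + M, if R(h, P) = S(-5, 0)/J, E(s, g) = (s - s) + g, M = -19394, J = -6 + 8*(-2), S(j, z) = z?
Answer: -19394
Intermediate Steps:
J = -22 (J = -6 - 16 = -22)
E(s, g) = g (E(s, g) = 0 + g = g)
R(h, P) = 0 (R(h, P) = 0/(-22) = 0*(-1/22) = 0)
R(105, E(5, (-3 + 2)*(-4))) + M = 0 - 19394 = -19394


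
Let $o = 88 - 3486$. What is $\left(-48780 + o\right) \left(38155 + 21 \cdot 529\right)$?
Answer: $-2570496992$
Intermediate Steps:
$o = -3398$ ($o = 88 - 3486 = -3398$)
$\left(-48780 + o\right) \left(38155 + 21 \cdot 529\right) = \left(-48780 - 3398\right) \left(38155 + 21 \cdot 529\right) = - 52178 \left(38155 + 11109\right) = \left(-52178\right) 49264 = -2570496992$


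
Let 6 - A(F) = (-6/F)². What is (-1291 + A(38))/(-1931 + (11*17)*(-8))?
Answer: 463894/1237147 ≈ 0.37497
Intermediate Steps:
A(F) = 6 - 36/F² (A(F) = 6 - (-6/F)² = 6 - 36/F²)
(-1291 + A(38))/(-1931 + (11*17)*(-8)) = (-1291 + (6 - 36/38²))/(-1931 + (11*17)*(-8)) = (-1291 + (6 - 36*1/1444))/(-1931 + 187*(-8)) = (-1291 + (6 - 9/361))/(-1931 - 1496) = (-1291 + 2157/361)/(-3427) = -463894/361*(-1/3427) = 463894/1237147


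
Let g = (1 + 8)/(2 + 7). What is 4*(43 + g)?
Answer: 176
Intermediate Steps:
g = 1 (g = 9/9 = 9*(1/9) = 1)
4*(43 + g) = 4*(43 + 1) = 4*44 = 176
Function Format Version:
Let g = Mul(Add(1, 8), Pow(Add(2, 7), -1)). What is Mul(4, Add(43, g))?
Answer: 176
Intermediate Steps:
g = 1 (g = Mul(9, Pow(9, -1)) = Mul(9, Rational(1, 9)) = 1)
Mul(4, Add(43, g)) = Mul(4, Add(43, 1)) = Mul(4, 44) = 176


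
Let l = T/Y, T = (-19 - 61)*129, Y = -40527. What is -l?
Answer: -3440/13509 ≈ -0.25464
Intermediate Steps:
T = -10320 (T = -80*129 = -10320)
l = 3440/13509 (l = -10320/(-40527) = -10320*(-1/40527) = 3440/13509 ≈ 0.25464)
-l = -1*3440/13509 = -3440/13509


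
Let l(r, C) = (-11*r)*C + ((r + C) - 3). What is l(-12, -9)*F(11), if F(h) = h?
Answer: -13332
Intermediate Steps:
l(r, C) = -3 + C + r - 11*C*r (l(r, C) = -11*C*r + ((C + r) - 3) = -11*C*r + (-3 + C + r) = -3 + C + r - 11*C*r)
l(-12, -9)*F(11) = (-3 - 9 - 12 - 11*(-9)*(-12))*11 = (-3 - 9 - 12 - 1188)*11 = -1212*11 = -13332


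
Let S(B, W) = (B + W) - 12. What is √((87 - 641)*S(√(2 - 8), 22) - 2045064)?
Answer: √(-2050604 - 554*I*√6) ≈ 0.474 - 1432.0*I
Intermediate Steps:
S(B, W) = -12 + B + W
√((87 - 641)*S(√(2 - 8), 22) - 2045064) = √((87 - 641)*(-12 + √(2 - 8) + 22) - 2045064) = √(-554*(-12 + √(-6) + 22) - 2045064) = √(-554*(-12 + I*√6 + 22) - 2045064) = √(-554*(10 + I*√6) - 2045064) = √((-5540 - 554*I*√6) - 2045064) = √(-2050604 - 554*I*√6)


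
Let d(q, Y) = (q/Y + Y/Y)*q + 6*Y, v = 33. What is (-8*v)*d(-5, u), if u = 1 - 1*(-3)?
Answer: -6666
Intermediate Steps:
u = 4 (u = 1 + 3 = 4)
d(q, Y) = 6*Y + q*(1 + q/Y) (d(q, Y) = (q/Y + 1)*q + 6*Y = (1 + q/Y)*q + 6*Y = q*(1 + q/Y) + 6*Y = 6*Y + q*(1 + q/Y))
(-8*v)*d(-5, u) = (-8*33)*(-5 + 6*4 + (-5)²/4) = -264*(-5 + 24 + (¼)*25) = -264*(-5 + 24 + 25/4) = -264*101/4 = -6666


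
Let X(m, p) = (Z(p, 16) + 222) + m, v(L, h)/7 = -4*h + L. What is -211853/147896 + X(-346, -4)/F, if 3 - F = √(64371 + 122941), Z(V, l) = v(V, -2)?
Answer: -39638108411/27701364488 + 384*√11707/187303 ≈ -1.2091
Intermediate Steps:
v(L, h) = -28*h + 7*L (v(L, h) = 7*(-4*h + L) = 7*(L - 4*h) = -28*h + 7*L)
Z(V, l) = 56 + 7*V (Z(V, l) = -28*(-2) + 7*V = 56 + 7*V)
F = 3 - 4*√11707 (F = 3 - √(64371 + 122941) = 3 - √187312 = 3 - 4*√11707 ≈ -429.80)
X(m, p) = 278 + m + 7*p (X(m, p) = ((56 + 7*p) + 222) + m = (278 + 7*p) + m = 278 + m + 7*p)
-211853/147896 + X(-346, -4)/F = -211853/147896 + (278 - 346 + 7*(-4))/(3 - 4*√11707) = -211853*1/147896 + (278 - 346 - 28)/(3 - 4*√11707) = -211853/147896 - 96/(3 - 4*√11707)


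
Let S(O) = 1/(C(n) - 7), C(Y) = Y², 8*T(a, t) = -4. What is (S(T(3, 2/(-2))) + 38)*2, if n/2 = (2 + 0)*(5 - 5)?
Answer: 530/7 ≈ 75.714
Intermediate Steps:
n = 0 (n = 2*((2 + 0)*(5 - 5)) = 2*(2*0) = 2*0 = 0)
T(a, t) = -½ (T(a, t) = (⅛)*(-4) = -½)
S(O) = -⅐ (S(O) = 1/(0² - 7) = 1/(0 - 7) = 1/(-7) = -⅐)
(S(T(3, 2/(-2))) + 38)*2 = (-⅐ + 38)*2 = (265/7)*2 = 530/7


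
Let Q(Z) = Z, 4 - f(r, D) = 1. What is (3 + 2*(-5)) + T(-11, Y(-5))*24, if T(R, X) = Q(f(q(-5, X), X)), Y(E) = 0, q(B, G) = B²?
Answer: 65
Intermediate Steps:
f(r, D) = 3 (f(r, D) = 4 - 1*1 = 4 - 1 = 3)
T(R, X) = 3
(3 + 2*(-5)) + T(-11, Y(-5))*24 = (3 + 2*(-5)) + 3*24 = (3 - 10) + 72 = -7 + 72 = 65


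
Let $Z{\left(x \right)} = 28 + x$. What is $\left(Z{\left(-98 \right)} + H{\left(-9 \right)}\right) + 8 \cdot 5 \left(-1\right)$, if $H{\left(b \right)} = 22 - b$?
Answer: $-79$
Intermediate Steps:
$\left(Z{\left(-98 \right)} + H{\left(-9 \right)}\right) + 8 \cdot 5 \left(-1\right) = \left(\left(28 - 98\right) + \left(22 - -9\right)\right) + 8 \cdot 5 \left(-1\right) = \left(-70 + \left(22 + 9\right)\right) + 40 \left(-1\right) = \left(-70 + 31\right) - 40 = -39 - 40 = -79$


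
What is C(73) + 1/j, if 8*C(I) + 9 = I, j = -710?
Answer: 5679/710 ≈ 7.9986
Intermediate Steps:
C(I) = -9/8 + I/8
C(73) + 1/j = (-9/8 + (1/8)*73) + 1/(-710) = (-9/8 + 73/8) - 1/710 = 8 - 1/710 = 5679/710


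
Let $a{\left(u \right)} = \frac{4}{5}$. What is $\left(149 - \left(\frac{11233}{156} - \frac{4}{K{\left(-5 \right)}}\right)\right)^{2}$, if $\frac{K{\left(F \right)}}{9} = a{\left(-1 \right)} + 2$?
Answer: $\frac{63883068001}{10732176} \approx 5952.5$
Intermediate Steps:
$a{\left(u \right)} = \frac{4}{5}$ ($a{\left(u \right)} = 4 \cdot \frac{1}{5} = \frac{4}{5}$)
$K{\left(F \right)} = \frac{126}{5}$ ($K{\left(F \right)} = 9 \left(\frac{4}{5} + 2\right) = 9 \cdot \frac{14}{5} = \frac{126}{5}$)
$\left(149 - \left(\frac{11233}{156} - \frac{4}{K{\left(-5 \right)}}\right)\right)^{2} = \left(149 + \left(-68 + \left(\left(\frac{4}{\frac{126}{5}} - \frac{13}{12}\right) - \frac{38}{13}\right)\right)\right)^{2} = \left(149 + \left(-68 + \left(\left(4 \cdot \frac{5}{126} - \frac{13}{12}\right) - \frac{38}{13}\right)\right)\right)^{2} = \left(149 + \left(-68 + \left(\left(\frac{10}{63} - \frac{13}{12}\right) - \frac{38}{13}\right)\right)\right)^{2} = \left(149 - \frac{235373}{3276}\right)^{2} = \left(\frac{252751}{3276}\right)^{2} = \frac{63883068001}{10732176}$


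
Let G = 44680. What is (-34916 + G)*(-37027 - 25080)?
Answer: -606412748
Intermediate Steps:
(-34916 + G)*(-37027 - 25080) = (-34916 + 44680)*(-37027 - 25080) = 9764*(-62107) = -606412748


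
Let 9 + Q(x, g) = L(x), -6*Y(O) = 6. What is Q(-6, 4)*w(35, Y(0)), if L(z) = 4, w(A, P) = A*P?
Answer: 175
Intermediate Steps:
Y(O) = -1 (Y(O) = -⅙*6 = -1)
Q(x, g) = -5 (Q(x, g) = -9 + 4 = -5)
Q(-6, 4)*w(35, Y(0)) = -175*(-1) = -5*(-35) = 175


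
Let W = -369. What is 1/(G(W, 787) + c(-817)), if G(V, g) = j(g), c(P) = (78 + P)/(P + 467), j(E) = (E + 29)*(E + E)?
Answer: 350/449535139 ≈ 7.7858e-7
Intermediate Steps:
j(E) = 2*E*(29 + E) (j(E) = (29 + E)*(2*E) = 2*E*(29 + E))
c(P) = (78 + P)/(467 + P)
G(V, g) = 2*g*(29 + g)
1/(G(W, 787) + c(-817)) = 1/(2*787*(29 + 787) + (78 - 817)/(467 - 817)) = 1/(2*787*816 - 739/(-350)) = 1/(1284384 - 1/350*(-739)) = 1/(1284384 + 739/350) = 1/(449535139/350) = 350/449535139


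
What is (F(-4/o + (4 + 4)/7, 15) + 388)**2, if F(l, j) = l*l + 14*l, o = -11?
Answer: 5948506369936/35153041 ≈ 1.6922e+5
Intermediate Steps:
F(l, j) = l**2 + 14*l
(F(-4/o + (4 + 4)/7, 15) + 388)**2 = ((-4/(-11) + (4 + 4)/7)*(14 + (-4/(-11) + (4 + 4)/7)) + 388)**2 = ((-4*(-1/11) + 8*(1/7))*(14 + (-4*(-1/11) + 8*(1/7))) + 388)**2 = ((4/11 + 8/7)*(14 + (4/11 + 8/7)) + 388)**2 = (116*(14 + 116/77)/77 + 388)**2 = ((116/77)*(1194/77) + 388)**2 = (138504/5929 + 388)**2 = (2438956/5929)**2 = 5948506369936/35153041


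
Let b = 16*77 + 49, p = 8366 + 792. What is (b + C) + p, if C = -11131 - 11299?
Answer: -11991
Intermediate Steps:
C = -22430
p = 9158
b = 1281 (b = 1232 + 49 = 1281)
(b + C) + p = (1281 - 22430) + 9158 = -21149 + 9158 = -11991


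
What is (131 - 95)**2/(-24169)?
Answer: -1296/24169 ≈ -0.053622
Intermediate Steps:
(131 - 95)**2/(-24169) = 36**2*(-1/24169) = 1296*(-1/24169) = -1296/24169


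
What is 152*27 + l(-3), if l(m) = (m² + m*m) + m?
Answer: 4119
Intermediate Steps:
l(m) = m + 2*m² (l(m) = (m² + m²) + m = 2*m² + m = m + 2*m²)
152*27 + l(-3) = 152*27 - 3*(1 + 2*(-3)) = 4104 - 3*(1 - 6) = 4104 - 3*(-5) = 4104 + 15 = 4119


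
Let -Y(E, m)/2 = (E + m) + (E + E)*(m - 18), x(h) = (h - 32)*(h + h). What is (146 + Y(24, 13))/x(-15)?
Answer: 92/235 ≈ 0.39149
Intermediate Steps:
x(h) = 2*h*(-32 + h) (x(h) = (-32 + h)*(2*h) = 2*h*(-32 + h))
Y(E, m) = -2*E - 2*m - 4*E*(-18 + m) (Y(E, m) = -2*((E + m) + (E + E)*(m - 18)) = -2*((E + m) + (2*E)*(-18 + m)) = -2*((E + m) + 2*E*(-18 + m)) = -2*(E + m + 2*E*(-18 + m)) = -2*E - 2*m - 4*E*(-18 + m))
(146 + Y(24, 13))/x(-15) = (146 + (-2*13 + 70*24 - 4*24*13))/((2*(-15)*(-32 - 15))) = (146 + (-26 + 1680 - 1248))/((2*(-15)*(-47))) = (146 + 406)/1410 = (1/1410)*552 = 92/235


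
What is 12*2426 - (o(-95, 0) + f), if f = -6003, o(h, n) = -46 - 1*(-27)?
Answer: 35134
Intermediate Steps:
o(h, n) = -19 (o(h, n) = -46 + 27 = -19)
12*2426 - (o(-95, 0) + f) = 12*2426 - (-19 - 6003) = 29112 - 1*(-6022) = 29112 + 6022 = 35134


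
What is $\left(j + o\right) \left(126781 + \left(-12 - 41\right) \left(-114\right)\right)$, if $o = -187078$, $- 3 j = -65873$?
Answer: $- \frac{65795334103}{3} \approx -2.1932 \cdot 10^{10}$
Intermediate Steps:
$j = \frac{65873}{3}$ ($j = \left(- \frac{1}{3}\right) \left(-65873\right) = \frac{65873}{3} \approx 21958.0$)
$\left(j + o\right) \left(126781 + \left(-12 - 41\right) \left(-114\right)\right) = \left(\frac{65873}{3} - 187078\right) \left(126781 + \left(-12 - 41\right) \left(-114\right)\right) = - \frac{495361 \left(126781 - -6042\right)}{3} = - \frac{495361 \left(126781 + 6042\right)}{3} = \left(- \frac{495361}{3}\right) 132823 = - \frac{65795334103}{3}$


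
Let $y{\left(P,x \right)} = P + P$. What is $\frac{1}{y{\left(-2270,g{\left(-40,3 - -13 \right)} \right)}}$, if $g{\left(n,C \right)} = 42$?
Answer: $- \frac{1}{4540} \approx -0.00022026$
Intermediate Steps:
$y{\left(P,x \right)} = 2 P$
$\frac{1}{y{\left(-2270,g{\left(-40,3 - -13 \right)} \right)}} = \frac{1}{2 \left(-2270\right)} = \frac{1}{-4540} = - \frac{1}{4540}$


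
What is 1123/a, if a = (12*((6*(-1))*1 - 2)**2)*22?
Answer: 1123/16896 ≈ 0.066465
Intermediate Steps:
a = 16896 (a = (12*(-6*1 - 2)**2)*22 = (12*(-6 - 2)**2)*22 = (12*(-8)**2)*22 = (12*64)*22 = 768*22 = 16896)
1123/a = 1123/16896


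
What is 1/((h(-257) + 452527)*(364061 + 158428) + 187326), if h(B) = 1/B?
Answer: 257/60765225203964 ≈ 4.2294e-12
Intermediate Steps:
1/((h(-257) + 452527)*(364061 + 158428) + 187326) = 1/((1/(-257) + 452527)*(364061 + 158428) + 187326) = 1/((-1/257 + 452527)*522489 + 187326) = 1/((116299438/257)*522489 + 187326) = 1/(60765177061182/257 + 187326) = 1/(60765225203964/257) = 257/60765225203964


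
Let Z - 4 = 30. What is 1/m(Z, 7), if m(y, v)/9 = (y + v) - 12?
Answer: 1/261 ≈ 0.0038314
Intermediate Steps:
Z = 34 (Z = 4 + 30 = 34)
m(y, v) = -108 + 9*v + 9*y (m(y, v) = 9*((y + v) - 12) = 9*((v + y) - 12) = 9*(-12 + v + y) = -108 + 9*v + 9*y)
1/m(Z, 7) = 1/(-108 + 9*7 + 9*34) = 1/(-108 + 63 + 306) = 1/261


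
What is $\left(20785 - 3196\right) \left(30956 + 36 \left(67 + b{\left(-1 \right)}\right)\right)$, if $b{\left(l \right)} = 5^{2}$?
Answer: $602739852$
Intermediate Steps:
$b{\left(l \right)} = 25$
$\left(20785 - 3196\right) \left(30956 + 36 \left(67 + b{\left(-1 \right)}\right)\right) = \left(20785 - 3196\right) \left(30956 + 36 \left(67 + 25\right)\right) = 17589 \left(30956 + 36 \cdot 92\right) = 17589 \left(30956 + 3312\right) = 17589 \cdot 34268 = 602739852$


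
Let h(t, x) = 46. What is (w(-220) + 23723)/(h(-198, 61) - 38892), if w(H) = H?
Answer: -23503/38846 ≈ -0.60503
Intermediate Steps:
(w(-220) + 23723)/(h(-198, 61) - 38892) = (-220 + 23723)/(46 - 38892) = 23503/(-38846) = 23503*(-1/38846) = -23503/38846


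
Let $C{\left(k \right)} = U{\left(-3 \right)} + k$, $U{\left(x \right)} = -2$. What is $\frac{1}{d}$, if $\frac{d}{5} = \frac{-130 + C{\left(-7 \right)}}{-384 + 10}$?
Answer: $\frac{374}{695} \approx 0.53813$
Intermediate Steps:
$C{\left(k \right)} = -2 + k$
$d = \frac{695}{374}$ ($d = 5 \frac{-130 - 9}{-384 + 10} = 5 \frac{-130 - 9}{-374} = 5 \left(\left(-139\right) \left(- \frac{1}{374}\right)\right) = 5 \cdot \frac{139}{374} = \frac{695}{374} \approx 1.8583$)
$\frac{1}{d} = \frac{1}{\frac{695}{374}} = \frac{374}{695}$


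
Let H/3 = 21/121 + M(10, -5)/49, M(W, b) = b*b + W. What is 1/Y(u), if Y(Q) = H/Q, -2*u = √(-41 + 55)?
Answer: -847*√14/4512 ≈ -0.70239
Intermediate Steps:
u = -√14/2 (u = -√(-41 + 55)/2 = -√14/2 ≈ -1.8708)
M(W, b) = W + b² (M(W, b) = b² + W = W + b²)
H = 2256/847 (H = 3*(21/121 + (10 + (-5)²)/49) = 3*(21*(1/121) + (10 + 25)*(1/49)) = 3*(21/121 + 35*(1/49)) = 3*(21/121 + 5/7) = 3*(752/847) = 2256/847 ≈ 2.6635)
Y(Q) = 2256/(847*Q)
1/Y(u) = 1/(2256/(847*((-√14/2)))) = 1/(2256*(-√14/7)/847) = 1/(-2256*√14/5929) = -847*√14/4512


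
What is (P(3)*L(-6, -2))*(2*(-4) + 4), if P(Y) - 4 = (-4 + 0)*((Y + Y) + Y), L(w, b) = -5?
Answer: -640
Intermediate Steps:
P(Y) = 4 - 12*Y (P(Y) = 4 + (-4 + 0)*((Y + Y) + Y) = 4 - 4*(2*Y + Y) = 4 - 12*Y)
(P(3)*L(-6, -2))*(2*(-4) + 4) = ((4 - 12*3)*(-5))*(2*(-4) + 4) = ((4 - 36)*(-5))*(-8 + 4) = -32*(-5)*(-4) = 160*(-4) = -640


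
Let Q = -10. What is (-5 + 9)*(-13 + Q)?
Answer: -92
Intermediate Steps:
(-5 + 9)*(-13 + Q) = (-5 + 9)*(-13 - 10) = 4*(-23) = -92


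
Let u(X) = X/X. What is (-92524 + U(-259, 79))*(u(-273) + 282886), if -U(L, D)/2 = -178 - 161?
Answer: -25982039402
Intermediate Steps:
U(L, D) = 678 (U(L, D) = -2*(-178 - 161) = -2*(-339) = 678)
u(X) = 1
(-92524 + U(-259, 79))*(u(-273) + 282886) = (-92524 + 678)*(1 + 282886) = -91846*282887 = -25982039402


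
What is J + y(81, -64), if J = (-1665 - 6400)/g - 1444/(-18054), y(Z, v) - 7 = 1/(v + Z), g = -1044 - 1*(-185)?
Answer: 128158433/7754193 ≈ 16.528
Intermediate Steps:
g = -859 (g = -1044 + 185 = -859)
y(Z, v) = 7 + 1/(Z + v) (y(Z, v) = 7 + 1/(v + Z) = 7 + 1/(Z + v))
J = 73422953/7754193 (J = (-1665 - 6400)/(-859) - 1444/(-18054) = -8065*(-1/859) - 1444*(-1/18054) = 8065/859 + 722/9027 = 73422953/7754193 ≈ 9.4688)
J + y(81, -64) = 73422953/7754193 + (1 + 7*81 + 7*(-64))/(81 - 64) = 73422953/7754193 + (1 + 567 - 448)/17 = 73422953/7754193 + (1/17)*120 = 73422953/7754193 + 120/17 = 128158433/7754193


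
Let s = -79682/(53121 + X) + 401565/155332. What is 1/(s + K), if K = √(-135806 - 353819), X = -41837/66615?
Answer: 16393017823841339276082275988/7396440719515755259038257281686005 - 75531508094792190382137506704*I*√19585/7396440719515755259038257281686005 ≈ 2.2163e-6 - 0.0014291*I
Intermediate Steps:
X = -41837/66615 (X = -41837*1/66615 = -41837/66615 ≈ -0.62804)
s = 298239276672405/274829962148948 (s = -79682/(53121 - 41837/66615) + 401565/155332 = -79682/3538613578/66615 + 401565*(1/155332) = -79682*66615/3538613578 + 401565/155332 = -2654008215/1769306789 + 401565/155332 = 298239276672405/274829962148948 ≈ 1.0852)
K = 5*I*√19585 (K = √(-489625) = 5*I*√19585 ≈ 699.73*I)
1/(s + K) = 1/(298239276672405/274829962148948 + 5*I*√19585)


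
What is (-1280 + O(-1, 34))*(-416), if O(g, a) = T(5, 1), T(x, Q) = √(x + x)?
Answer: 532480 - 416*√10 ≈ 5.3116e+5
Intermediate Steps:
T(x, Q) = √2*√x (T(x, Q) = √(2*x) = √2*√x)
O(g, a) = √10 (O(g, a) = √2*√5 = √10)
(-1280 + O(-1, 34))*(-416) = (-1280 + √10)*(-416) = 532480 - 416*√10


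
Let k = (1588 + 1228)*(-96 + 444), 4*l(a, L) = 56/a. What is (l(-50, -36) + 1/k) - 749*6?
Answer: -110106264551/24499200 ≈ -4494.3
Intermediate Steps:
l(a, L) = 14/a (l(a, L) = (56/a)/4 = 14/a)
k = 979968 (k = 2816*348 = 979968)
(l(-50, -36) + 1/k) - 749*6 = (14/(-50) + 1/979968) - 749*6 = (14*(-1/50) + 1/979968) - 4494 = (-7/25 + 1/979968) - 4494 = -6859751/24499200 - 4494 = -110106264551/24499200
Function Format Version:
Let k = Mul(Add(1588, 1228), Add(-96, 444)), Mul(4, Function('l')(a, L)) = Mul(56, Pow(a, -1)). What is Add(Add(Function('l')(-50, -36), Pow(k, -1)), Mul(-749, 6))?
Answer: Rational(-110106264551, 24499200) ≈ -4494.3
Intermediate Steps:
Function('l')(a, L) = Mul(14, Pow(a, -1)) (Function('l')(a, L) = Mul(Rational(1, 4), Mul(56, Pow(a, -1))) = Mul(14, Pow(a, -1)))
k = 979968 (k = Mul(2816, 348) = 979968)
Add(Add(Function('l')(-50, -36), Pow(k, -1)), Mul(-749, 6)) = Add(Add(Mul(14, Pow(-50, -1)), Pow(979968, -1)), Mul(-749, 6)) = Add(Add(Mul(14, Rational(-1, 50)), Rational(1, 979968)), -4494) = Add(Add(Rational(-7, 25), Rational(1, 979968)), -4494) = Add(Rational(-6859751, 24499200), -4494) = Rational(-110106264551, 24499200)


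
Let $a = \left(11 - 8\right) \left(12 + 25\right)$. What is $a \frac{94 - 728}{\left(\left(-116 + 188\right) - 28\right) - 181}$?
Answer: $\frac{70374}{137} \approx 513.68$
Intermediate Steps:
$a = 111$ ($a = 3 \cdot 37 = 111$)
$a \frac{94 - 728}{\left(\left(-116 + 188\right) - 28\right) - 181} = 111 \frac{94 - 728}{\left(\left(-116 + 188\right) - 28\right) - 181} = 111 \left(- \frac{634}{\left(72 - 28\right) - 181}\right) = 111 \left(- \frac{634}{44 - 181}\right) = 111 \left(- \frac{634}{-137}\right) = 111 \left(\left(-634\right) \left(- \frac{1}{137}\right)\right) = 111 \cdot \frac{634}{137} = \frac{70374}{137}$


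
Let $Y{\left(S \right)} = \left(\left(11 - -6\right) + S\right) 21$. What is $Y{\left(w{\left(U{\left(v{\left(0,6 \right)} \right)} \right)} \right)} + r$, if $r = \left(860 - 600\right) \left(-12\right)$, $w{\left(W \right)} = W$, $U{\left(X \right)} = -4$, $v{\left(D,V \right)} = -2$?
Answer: $-2847$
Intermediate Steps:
$Y{\left(S \right)} = 357 + 21 S$ ($Y{\left(S \right)} = \left(\left(11 + 6\right) + S\right) 21 = \left(17 + S\right) 21 = 357 + 21 S$)
$r = -3120$ ($r = 260 \left(-12\right) = -3120$)
$Y{\left(w{\left(U{\left(v{\left(0,6 \right)} \right)} \right)} \right)} + r = \left(357 + 21 \left(-4\right)\right) - 3120 = \left(357 - 84\right) - 3120 = 273 - 3120 = -2847$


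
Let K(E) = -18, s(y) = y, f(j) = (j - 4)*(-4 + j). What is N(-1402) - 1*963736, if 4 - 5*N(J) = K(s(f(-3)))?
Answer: -4818658/5 ≈ -9.6373e+5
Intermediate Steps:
f(j) = (-4 + j)**2 (f(j) = (-4 + j)*(-4 + j) = (-4 + j)**2)
N(J) = 22/5 (N(J) = 4/5 - 1/5*(-18) = 4/5 + 18/5 = 22/5)
N(-1402) - 1*963736 = 22/5 - 1*963736 = 22/5 - 963736 = -4818658/5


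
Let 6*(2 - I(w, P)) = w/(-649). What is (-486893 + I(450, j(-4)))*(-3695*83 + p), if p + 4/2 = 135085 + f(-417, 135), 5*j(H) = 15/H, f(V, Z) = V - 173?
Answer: 54411326147328/649 ≈ 8.3839e+10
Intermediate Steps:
f(V, Z) = -173 + V
j(H) = 3/H (j(H) = (15/H)/5 = 3/H)
I(w, P) = 2 + w/3894 (I(w, P) = 2 - w/(6*(-649)) = 2 - w*(-1)/(6*649) = 2 - (-1)*w/3894 = 2 + w/3894)
p = 134493 (p = -2 + (135085 + (-173 - 417)) = -2 + (135085 - 590) = -2 + 134495 = 134493)
(-486893 + I(450, j(-4)))*(-3695*83 + p) = (-486893 + (2 + (1/3894)*450))*(-3695*83 + 134493) = (-486893 + (2 + 75/649))*(-306685 + 134493) = (-486893 + 1373/649)*(-172192) = -315992184/649*(-172192) = 54411326147328/649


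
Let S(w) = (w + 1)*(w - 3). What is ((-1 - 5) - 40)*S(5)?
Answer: -552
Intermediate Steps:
S(w) = (1 + w)*(-3 + w)
((-1 - 5) - 40)*S(5) = ((-1 - 5) - 40)*(-3 + 5**2 - 2*5) = (-6 - 40)*(-3 + 25 - 10) = -46*12 = -552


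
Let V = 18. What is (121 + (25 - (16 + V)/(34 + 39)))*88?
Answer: 934912/73 ≈ 12807.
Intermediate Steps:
(121 + (25 - (16 + V)/(34 + 39)))*88 = (121 + (25 - (16 + 18)/(34 + 39)))*88 = (121 + (25 - 34/73))*88 = (121 + 1791/73)*88 = (10624/73)*88 = 934912/73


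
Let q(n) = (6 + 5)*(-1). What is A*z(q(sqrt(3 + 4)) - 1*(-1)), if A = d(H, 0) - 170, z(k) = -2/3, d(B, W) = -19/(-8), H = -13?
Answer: 447/4 ≈ 111.75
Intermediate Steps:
q(n) = -11 (q(n) = 11*(-1) = -11)
d(B, W) = 19/8 (d(B, W) = -19*(-1/8) = 19/8)
z(k) = -2/3 (z(k) = -2*1/3 = -2/3)
A = -1341/8 (A = 19/8 - 170 = -1341/8 ≈ -167.63)
A*z(q(sqrt(3 + 4)) - 1*(-1)) = -1341/8*(-2/3) = 447/4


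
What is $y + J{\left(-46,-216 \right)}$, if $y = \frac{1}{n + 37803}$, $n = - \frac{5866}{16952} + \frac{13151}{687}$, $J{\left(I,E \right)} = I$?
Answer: $- \frac{10130885851874}{220236775541} \approx -46.0$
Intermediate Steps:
$n = \frac{109452905}{5823012}$ ($n = \left(-5866\right) \frac{1}{16952} + 13151 \cdot \frac{1}{687} = - \frac{2933}{8476} + \frac{13151}{687} = \frac{109452905}{5823012} \approx 18.797$)
$y = \frac{5823012}{220236775541}$ ($y = \frac{1}{\frac{109452905}{5823012} + 37803} = \frac{1}{\frac{220236775541}{5823012}} = \frac{5823012}{220236775541} \approx 2.644 \cdot 10^{-5}$)
$y + J{\left(-46,-216 \right)} = \frac{5823012}{220236775541} - 46 = - \frac{10130885851874}{220236775541}$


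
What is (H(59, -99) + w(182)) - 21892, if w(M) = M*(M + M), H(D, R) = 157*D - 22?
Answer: 53597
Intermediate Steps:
H(D, R) = -22 + 157*D
w(M) = 2*M**2 (w(M) = M*(2*M) = 2*M**2)
(H(59, -99) + w(182)) - 21892 = ((-22 + 157*59) + 2*182**2) - 21892 = ((-22 + 9263) + 2*33124) - 21892 = (9241 + 66248) - 21892 = 75489 - 21892 = 53597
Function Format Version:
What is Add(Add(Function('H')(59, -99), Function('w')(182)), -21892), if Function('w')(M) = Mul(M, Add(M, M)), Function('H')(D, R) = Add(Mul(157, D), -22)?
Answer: 53597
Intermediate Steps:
Function('H')(D, R) = Add(-22, Mul(157, D))
Function('w')(M) = Mul(2, Pow(M, 2)) (Function('w')(M) = Mul(M, Mul(2, M)) = Mul(2, Pow(M, 2)))
Add(Add(Function('H')(59, -99), Function('w')(182)), -21892) = Add(Add(Add(-22, Mul(157, 59)), Mul(2, Pow(182, 2))), -21892) = Add(Add(Add(-22, 9263), Mul(2, 33124)), -21892) = Add(Add(9241, 66248), -21892) = Add(75489, -21892) = 53597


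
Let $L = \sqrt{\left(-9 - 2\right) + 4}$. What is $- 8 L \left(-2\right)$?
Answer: $16 i \sqrt{7} \approx 42.332 i$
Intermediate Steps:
$L = i \sqrt{7}$ ($L = \sqrt{\left(-9 - 2\right) + 4} = \sqrt{-11 + 4} = \sqrt{-7} = i \sqrt{7} \approx 2.6458 i$)
$- 8 L \left(-2\right) = - 8 i \sqrt{7} \left(-2\right) = 16 i \sqrt{7}$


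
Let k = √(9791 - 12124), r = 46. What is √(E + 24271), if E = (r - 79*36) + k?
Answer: √(21473 + I*√2333) ≈ 146.54 + 0.165*I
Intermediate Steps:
k = I*√2333 (k = √(-2333) = I*√2333 ≈ 48.301*I)
E = -2798 + I*√2333 (E = (46 - 79*36) + I*√2333 = (46 - 2844) + I*√2333 = -2798 + I*√2333 ≈ -2798.0 + 48.301*I)
√(E + 24271) = √((-2798 + I*√2333) + 24271) = √(21473 + I*√2333)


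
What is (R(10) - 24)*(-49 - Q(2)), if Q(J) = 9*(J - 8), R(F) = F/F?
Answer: -115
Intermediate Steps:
R(F) = 1
Q(J) = -72 + 9*J (Q(J) = 9*(-8 + J) = -72 + 9*J)
(R(10) - 24)*(-49 - Q(2)) = (1 - 24)*(-49 - (-72 + 9*2)) = -23*(-49 - (-72 + 18)) = -23*(-49 - 1*(-54)) = -23*(-49 + 54) = -23*5 = -115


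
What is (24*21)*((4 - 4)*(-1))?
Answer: 0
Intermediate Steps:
(24*21)*((4 - 4)*(-1)) = 504*(0*(-1)) = 504*0 = 0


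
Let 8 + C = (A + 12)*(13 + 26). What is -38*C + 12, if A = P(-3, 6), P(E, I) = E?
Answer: -13022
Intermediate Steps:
A = -3
C = 343 (C = -8 + (-3 + 12)*(13 + 26) = -8 + 9*39 = -8 + 351 = 343)
-38*C + 12 = -38*343 + 12 = -13034 + 12 = -13022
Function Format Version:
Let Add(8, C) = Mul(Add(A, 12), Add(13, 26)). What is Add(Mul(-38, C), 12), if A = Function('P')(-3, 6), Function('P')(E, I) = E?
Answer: -13022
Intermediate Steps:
A = -3
C = 343 (C = Add(-8, Mul(Add(-3, 12), Add(13, 26))) = Add(-8, Mul(9, 39)) = Add(-8, 351) = 343)
Add(Mul(-38, C), 12) = Add(Mul(-38, 343), 12) = Add(-13034, 12) = -13022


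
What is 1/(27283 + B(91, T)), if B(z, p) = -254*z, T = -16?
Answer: 1/4169 ≈ 0.00023987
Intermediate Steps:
1/(27283 + B(91, T)) = 1/(27283 - 254*91) = 1/(27283 - 23114) = 1/4169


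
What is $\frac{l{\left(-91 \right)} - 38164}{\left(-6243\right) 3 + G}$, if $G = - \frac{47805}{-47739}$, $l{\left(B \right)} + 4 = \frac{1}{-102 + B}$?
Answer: $\frac{117221921025}{57517597906} \approx 2.038$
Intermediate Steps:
$l{\left(B \right)} = -4 + \frac{1}{-102 + B}$
$G = \frac{15935}{15913}$ ($G = \left(-47805\right) \left(- \frac{1}{47739}\right) = \frac{15935}{15913} \approx 1.0014$)
$\frac{l{\left(-91 \right)} - 38164}{\left(-6243\right) 3 + G} = \frac{\frac{409 - -364}{-102 - 91} - 38164}{\left(-6243\right) 3 + \frac{15935}{15913}} = \frac{\frac{409 + 364}{-193} - 38164}{-18729 + \frac{15935}{15913}} = \frac{\left(- \frac{1}{193}\right) 773 - 38164}{- \frac{298018642}{15913}} = \left(- \frac{773}{193} - 38164\right) \left(- \frac{15913}{298018642}\right) = \left(- \frac{7366425}{193}\right) \left(- \frac{15913}{298018642}\right) = \frac{117221921025}{57517597906}$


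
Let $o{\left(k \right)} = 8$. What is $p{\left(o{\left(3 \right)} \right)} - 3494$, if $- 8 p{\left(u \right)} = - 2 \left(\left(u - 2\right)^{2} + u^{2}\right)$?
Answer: $-3469$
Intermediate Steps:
$p{\left(u \right)} = \frac{u^{2}}{4} + \frac{\left(-2 + u\right)^{2}}{4}$ ($p{\left(u \right)} = - \frac{\left(-2\right) \left(\left(u - 2\right)^{2} + u^{2}\right)}{8} = - \frac{\left(-2\right) \left(\left(-2 + u\right)^{2} + u^{2}\right)}{8} = - \frac{\left(-2\right) \left(u^{2} + \left(-2 + u\right)^{2}\right)}{8} = - \frac{- 2 u^{2} - 2 \left(-2 + u\right)^{2}}{8} = \frac{u^{2}}{4} + \frac{\left(-2 + u\right)^{2}}{4}$)
$p{\left(o{\left(3 \right)} \right)} - 3494 = \left(1 + \frac{8^{2}}{2} - 8\right) - 3494 = \left(1 + \frac{1}{2} \cdot 64 - 8\right) - 3494 = \left(1 + 32 - 8\right) - 3494 = 25 - 3494 = -3469$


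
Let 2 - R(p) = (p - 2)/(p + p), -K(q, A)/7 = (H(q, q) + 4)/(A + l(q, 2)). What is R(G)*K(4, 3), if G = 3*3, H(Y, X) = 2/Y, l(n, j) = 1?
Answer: -203/16 ≈ -12.688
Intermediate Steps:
K(q, A) = -7*(4 + 2/q)/(1 + A) (K(q, A) = -7*(2/q + 4)/(A + 1) = -7*(4 + 2/q)/(1 + A))
G = 9
R(p) = 2 - (-2 + p)/(2*p) (R(p) = 2 - (p - 2)/(p + p) = 2 - (-2 + p)/(2*p))
R(G)*K(4, 3) = (3/2 + 1/9)*(14*(-1 - 2*4)/(4*(1 + 3))) = (3/2 + 1/9)*(14*(1/4)*(-1 - 8)/4) = 29*(14*(1/4)*(1/4)*(-9))/18 = (29/18)*(-63/8) = -203/16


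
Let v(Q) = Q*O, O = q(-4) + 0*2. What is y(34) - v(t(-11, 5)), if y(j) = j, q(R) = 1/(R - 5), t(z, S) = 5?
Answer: 311/9 ≈ 34.556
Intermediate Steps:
q(R) = 1/(-5 + R)
O = -1/9 (O = 1/(-5 - 4) + 0*2 = 1/(-9) + 0 = -1/9 + 0 = -1/9 ≈ -0.11111)
v(Q) = -Q/9 (v(Q) = Q*(-1/9) = -Q/9)
y(34) - v(t(-11, 5)) = 34 - (-1)*5/9 = 34 - 1*(-5/9) = 34 + 5/9 = 311/9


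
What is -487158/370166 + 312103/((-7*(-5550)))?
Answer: 48301915399/7190474550 ≈ 6.7175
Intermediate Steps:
-487158/370166 + 312103/((-7*(-5550))) = -487158*1/370166 + 312103/38850 = -243579/185083 + 312103*(1/38850) = -243579/185083 + 312103/38850 = 48301915399/7190474550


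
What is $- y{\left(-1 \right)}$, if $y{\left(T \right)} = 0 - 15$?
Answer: $15$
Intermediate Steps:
$y{\left(T \right)} = -15$ ($y{\left(T \right)} = 0 - 15 = -15$)
$- y{\left(-1 \right)} = \left(-1\right) \left(-15\right) = 15$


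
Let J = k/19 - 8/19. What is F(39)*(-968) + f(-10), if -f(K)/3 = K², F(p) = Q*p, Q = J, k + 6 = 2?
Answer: 447324/19 ≈ 23543.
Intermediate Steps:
k = -4 (k = -6 + 2 = -4)
J = -12/19 (J = -4/19 - 8/19 = -12/19 ≈ -0.63158)
Q = -12/19 ≈ -0.63158
F(p) = -12*p/19
f(K) = -3*K²
F(39)*(-968) + f(-10) = -12/19*39*(-968) - 3*(-10)² = -468/19*(-968) - 3*100 = 453024/19 - 300 = 447324/19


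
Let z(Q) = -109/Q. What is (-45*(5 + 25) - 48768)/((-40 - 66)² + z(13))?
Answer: -217178/48653 ≈ -4.4638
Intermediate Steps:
(-45*(5 + 25) - 48768)/((-40 - 66)² + z(13)) = (-45*(5 + 25) - 48768)/((-40 - 66)² - 109/13) = (-45*30 - 48768)/((-106)² - 109*1/13) = (-1350 - 48768)/(11236 - 109/13) = -50118/145959/13 = -50118*13/145959 = -217178/48653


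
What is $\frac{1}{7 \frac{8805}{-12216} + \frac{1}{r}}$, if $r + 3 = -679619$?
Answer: $- \frac{1383710392}{6981419031} \approx -0.1982$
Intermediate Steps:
$r = -679622$ ($r = -3 - 679619 = -679622$)
$\frac{1}{7 \frac{8805}{-12216} + \frac{1}{r}} = \frac{1}{7 \frac{8805}{-12216} + \frac{1}{-679622}} = \frac{1}{7 \cdot 8805 \left(- \frac{1}{12216}\right) - \frac{1}{679622}} = \frac{1}{7 \left(- \frac{2935}{4072}\right) - \frac{1}{679622}} = \frac{1}{- \frac{20545}{4072} - \frac{1}{679622}} = \frac{1}{- \frac{6981419031}{1383710392}} = - \frac{1383710392}{6981419031}$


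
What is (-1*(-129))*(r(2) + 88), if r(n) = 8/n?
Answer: 11868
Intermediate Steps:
(-1*(-129))*(r(2) + 88) = (-1*(-129))*(8/2 + 88) = 129*(8*(1/2) + 88) = 129*(4 + 88) = 129*92 = 11868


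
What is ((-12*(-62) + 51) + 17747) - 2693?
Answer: 15849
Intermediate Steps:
((-12*(-62) + 51) + 17747) - 2693 = ((744 + 51) + 17747) - 2693 = (795 + 17747) - 2693 = 18542 - 2693 = 15849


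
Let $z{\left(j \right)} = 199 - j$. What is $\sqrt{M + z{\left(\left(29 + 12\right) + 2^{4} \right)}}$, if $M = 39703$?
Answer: $\sqrt{39845} \approx 199.61$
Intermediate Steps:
$\sqrt{M + z{\left(\left(29 + 12\right) + 2^{4} \right)}} = \sqrt{39703 + \left(199 - \left(\left(29 + 12\right) + 2^{4}\right)\right)} = \sqrt{39703 + \left(199 - \left(41 + 16\right)\right)} = \sqrt{39703 + \left(199 - 57\right)} = \sqrt{39703 + 142} = \sqrt{39845}$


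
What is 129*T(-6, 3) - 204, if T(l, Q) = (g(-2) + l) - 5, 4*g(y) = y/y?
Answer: -6363/4 ≈ -1590.8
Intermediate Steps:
g(y) = ¼ (g(y) = (y/y)/4 = (¼)*1 = ¼)
T(l, Q) = -19/4 + l (T(l, Q) = (¼ + l) - 5 = -19/4 + l)
129*T(-6, 3) - 204 = 129*(-19/4 - 6) - 204 = 129*(-43/4) - 204 = -5547/4 - 204 = -6363/4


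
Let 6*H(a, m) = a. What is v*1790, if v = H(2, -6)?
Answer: 1790/3 ≈ 596.67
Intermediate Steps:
H(a, m) = a/6
v = ⅓ (v = (⅙)*2 = ⅓ ≈ 0.33333)
v*1790 = (⅓)*1790 = 1790/3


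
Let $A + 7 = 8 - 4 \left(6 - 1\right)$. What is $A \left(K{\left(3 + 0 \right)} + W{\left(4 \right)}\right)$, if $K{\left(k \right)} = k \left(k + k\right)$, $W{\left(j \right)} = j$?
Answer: $-418$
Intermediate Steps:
$A = -19$ ($A = -7 + \left(8 - 4 \left(6 - 1\right)\right) = -7 + \left(8 - 20\right) = -7 - 12 = -19$)
$K{\left(k \right)} = 2 k^{2}$ ($K{\left(k \right)} = k 2 k = 2 k^{2}$)
$A \left(K{\left(3 + 0 \right)} + W{\left(4 \right)}\right) = - 19 \left(2 \left(3 + 0\right)^{2} + 4\right) = - 19 \left(2 \cdot 3^{2} + 4\right) = - 19 \left(2 \cdot 9 + 4\right) = - 19 \left(18 + 4\right) = \left(-19\right) 22 = -418$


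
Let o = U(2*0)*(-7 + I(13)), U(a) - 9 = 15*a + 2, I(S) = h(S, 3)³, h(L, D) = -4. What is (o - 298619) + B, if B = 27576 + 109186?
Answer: -162638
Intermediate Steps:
I(S) = -64 (I(S) = (-4)³ = -64)
U(a) = 11 + 15*a (U(a) = 9 + (15*a + 2) = 9 + (2 + 15*a) = 11 + 15*a)
B = 136762
o = -781 (o = (11 + 15*(2*0))*(-7 - 64) = (11 + 15*0)*(-71) = (11 + 0)*(-71) = 11*(-71) = -781)
(o - 298619) + B = (-781 - 298619) + 136762 = -299400 + 136762 = -162638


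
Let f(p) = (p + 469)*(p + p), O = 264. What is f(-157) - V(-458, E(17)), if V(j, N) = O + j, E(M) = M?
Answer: -97774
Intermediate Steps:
f(p) = 2*p*(469 + p) (f(p) = (469 + p)*(2*p) = 2*p*(469 + p))
V(j, N) = 264 + j
f(-157) - V(-458, E(17)) = 2*(-157)*(469 - 157) - (264 - 458) = 2*(-157)*312 - 1*(-194) = -97968 + 194 = -97774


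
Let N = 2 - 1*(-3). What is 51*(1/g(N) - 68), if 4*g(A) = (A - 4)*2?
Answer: -3366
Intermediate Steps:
N = 5 (N = 2 + 3 = 5)
g(A) = -2 + A/2 (g(A) = ((A - 4)*2)/4 = ((-4 + A)*2)/4 = (-8 + 2*A)/4 = -2 + A/2)
51*(1/g(N) - 68) = 51*(1/(-2 + (½)*5) - 68) = 51*(1/(-2 + 5/2) - 68) = 51*(1/(½) - 68) = 51*(2 - 68) = 51*(-66) = -3366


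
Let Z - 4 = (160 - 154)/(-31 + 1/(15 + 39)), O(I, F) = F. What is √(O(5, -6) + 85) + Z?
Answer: 6368/1673 + √79 ≈ 12.695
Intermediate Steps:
Z = 6368/1673 (Z = 4 + (160 - 154)/(-31 + 1/(15 + 39)) = 4 + 6/(-31 + 1/54) = 4 + 6/(-1673/54) = 4 + 6*(-54/1673) = 4 - 324/1673 = 6368/1673 ≈ 3.8063)
√(O(5, -6) + 85) + Z = √(-6 + 85) + 6368/1673 = √79 + 6368/1673 = 6368/1673 + √79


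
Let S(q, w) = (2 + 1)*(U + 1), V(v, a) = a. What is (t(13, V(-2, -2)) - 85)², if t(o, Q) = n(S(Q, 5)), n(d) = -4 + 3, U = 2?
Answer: 7396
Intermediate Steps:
S(q, w) = 9 (S(q, w) = (2 + 1)*(2 + 1) = 3*3 = 9)
n(d) = -1
t(o, Q) = -1
(t(13, V(-2, -2)) - 85)² = (-1 - 85)² = (-86)² = 7396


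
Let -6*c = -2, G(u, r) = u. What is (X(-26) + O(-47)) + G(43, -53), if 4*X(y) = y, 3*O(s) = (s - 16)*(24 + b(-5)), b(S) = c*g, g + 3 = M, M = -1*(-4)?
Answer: -949/2 ≈ -474.50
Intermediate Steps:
M = 4
g = 1 (g = -3 + 4 = 1)
c = ⅓ (c = -⅙*(-2) = ⅓ ≈ 0.33333)
b(S) = ⅓ (b(S) = (⅓)*1 = ⅓)
O(s) = -1168/9 + 73*s/9 (O(s) = ((s - 16)*(24 + ⅓))/3 = ((-16 + s)*(73/3))/3 = (-1168/3 + 73*s/3)/3 = -1168/9 + 73*s/9)
X(y) = y/4
(X(-26) + O(-47)) + G(43, -53) = ((¼)*(-26) + (-1168/9 + (73/9)*(-47))) + 43 = (-13/2 + (-1168/9 - 3431/9)) + 43 = (-13/2 - 511) + 43 = -1035/2 + 43 = -949/2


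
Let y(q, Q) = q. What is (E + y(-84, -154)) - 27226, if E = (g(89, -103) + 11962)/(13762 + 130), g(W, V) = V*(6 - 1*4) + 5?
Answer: -379378759/13892 ≈ -27309.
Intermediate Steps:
g(W, V) = 5 + 2*V (g(W, V) = V*(6 - 4) + 5 = V*2 + 5 = 2*V + 5 = 5 + 2*V)
E = 11761/13892 (E = ((5 + 2*(-103)) + 11962)/(13762 + 130) = ((5 - 206) + 11962)/13892 = (-201 + 11962)*(1/13892) = 11761*(1/13892) = 11761/13892 ≈ 0.84660)
(E + y(-84, -154)) - 27226 = (11761/13892 - 84) - 27226 = -1155167/13892 - 27226 = -379378759/13892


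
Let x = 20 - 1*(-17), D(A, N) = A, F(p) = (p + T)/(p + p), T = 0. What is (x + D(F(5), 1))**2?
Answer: 5625/4 ≈ 1406.3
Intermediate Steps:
F(p) = 1/2 (F(p) = (p + 0)/(p + p) = p/((2*p)) = p*(1/(2*p)) = 1/2)
x = 37 (x = 20 + 17 = 37)
(x + D(F(5), 1))**2 = (37 + 1/2)**2 = (75/2)**2 = 5625/4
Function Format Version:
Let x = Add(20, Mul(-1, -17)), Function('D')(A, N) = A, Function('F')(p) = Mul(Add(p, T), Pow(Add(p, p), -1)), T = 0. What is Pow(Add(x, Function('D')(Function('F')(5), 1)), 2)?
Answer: Rational(5625, 4) ≈ 1406.3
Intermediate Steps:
Function('F')(p) = Rational(1, 2) (Function('F')(p) = Mul(Add(p, 0), Pow(Add(p, p), -1)) = Mul(p, Pow(Mul(2, p), -1)) = Mul(p, Mul(Rational(1, 2), Pow(p, -1))) = Rational(1, 2))
x = 37 (x = Add(20, 17) = 37)
Pow(Add(x, Function('D')(Function('F')(5), 1)), 2) = Pow(Add(37, Rational(1, 2)), 2) = Pow(Rational(75, 2), 2) = Rational(5625, 4)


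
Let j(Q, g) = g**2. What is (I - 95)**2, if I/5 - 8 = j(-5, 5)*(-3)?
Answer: 184900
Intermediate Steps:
I = -335 (I = 40 + 5*(5**2*(-3)) = 40 + 5*(25*(-3)) = 40 + 5*(-75) = 40 - 375 = -335)
(I - 95)**2 = (-335 - 95)**2 = (-430)**2 = 184900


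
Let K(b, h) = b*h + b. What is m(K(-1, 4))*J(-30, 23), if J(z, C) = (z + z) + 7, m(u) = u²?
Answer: -1325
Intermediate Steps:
K(b, h) = b + b*h
J(z, C) = 7 + 2*z (J(z, C) = 2*z + 7 = 7 + 2*z)
m(K(-1, 4))*J(-30, 23) = (-(1 + 4))²*(7 + 2*(-30)) = (-1*5)²*(7 - 60) = (-5)²*(-53) = 25*(-53) = -1325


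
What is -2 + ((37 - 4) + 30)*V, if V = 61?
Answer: 3841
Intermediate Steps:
-2 + ((37 - 4) + 30)*V = -2 + ((37 - 4) + 30)*61 = -2 + (33 + 30)*61 = -2 + 63*61 = -2 + 3843 = 3841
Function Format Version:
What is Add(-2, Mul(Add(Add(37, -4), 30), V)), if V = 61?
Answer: 3841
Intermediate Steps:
Add(-2, Mul(Add(Add(37, -4), 30), V)) = Add(-2, Mul(Add(Add(37, -4), 30), 61)) = Add(-2, Mul(Add(33, 30), 61)) = Add(-2, Mul(63, 61)) = Add(-2, 3843) = 3841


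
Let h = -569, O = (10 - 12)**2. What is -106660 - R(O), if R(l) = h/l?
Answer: -426071/4 ≈ -1.0652e+5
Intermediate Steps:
O = 4 (O = (-2)**2 = 4)
R(l) = -569/l
-106660 - R(O) = -106660 - (-569)/4 = -106660 - 1*(-569/4) = -106660 + 569/4 = -426071/4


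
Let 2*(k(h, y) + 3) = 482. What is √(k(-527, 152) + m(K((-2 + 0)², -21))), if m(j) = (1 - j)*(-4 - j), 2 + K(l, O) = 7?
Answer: √274 ≈ 16.553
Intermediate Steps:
K(l, O) = 5 (K(l, O) = -2 + 7 = 5)
k(h, y) = 238 (k(h, y) = -3 + (½)*482 = -3 + 241 = 238)
√(k(-527, 152) + m(K((-2 + 0)², -21))) = √(238 + (-4 + 5² + 3*5)) = √(238 + (-4 + 25 + 15)) = √(238 + 36) = √274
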